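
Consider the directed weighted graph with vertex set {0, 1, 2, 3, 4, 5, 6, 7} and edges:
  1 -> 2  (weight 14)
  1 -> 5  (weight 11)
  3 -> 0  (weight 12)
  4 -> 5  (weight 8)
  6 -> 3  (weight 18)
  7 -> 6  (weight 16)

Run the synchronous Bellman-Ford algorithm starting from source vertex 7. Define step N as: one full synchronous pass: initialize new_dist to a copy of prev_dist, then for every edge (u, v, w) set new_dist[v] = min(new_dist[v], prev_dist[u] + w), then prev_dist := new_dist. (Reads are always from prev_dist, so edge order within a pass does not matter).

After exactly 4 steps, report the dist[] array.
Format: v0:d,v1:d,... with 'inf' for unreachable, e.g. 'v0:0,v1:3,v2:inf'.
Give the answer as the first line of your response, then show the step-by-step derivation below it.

v0:46,v1:inf,v2:inf,v3:34,v4:inf,v5:inf,v6:16,v7:0

step 1: dist = v0:inf,v1:inf,v2:inf,v3:inf,v4:inf,v5:inf,v6:16,v7:0
step 2: dist = v0:inf,v1:inf,v2:inf,v3:34,v4:inf,v5:inf,v6:16,v7:0
step 3: dist = v0:46,v1:inf,v2:inf,v3:34,v4:inf,v5:inf,v6:16,v7:0
step 4: dist = v0:46,v1:inf,v2:inf,v3:34,v4:inf,v5:inf,v6:16,v7:0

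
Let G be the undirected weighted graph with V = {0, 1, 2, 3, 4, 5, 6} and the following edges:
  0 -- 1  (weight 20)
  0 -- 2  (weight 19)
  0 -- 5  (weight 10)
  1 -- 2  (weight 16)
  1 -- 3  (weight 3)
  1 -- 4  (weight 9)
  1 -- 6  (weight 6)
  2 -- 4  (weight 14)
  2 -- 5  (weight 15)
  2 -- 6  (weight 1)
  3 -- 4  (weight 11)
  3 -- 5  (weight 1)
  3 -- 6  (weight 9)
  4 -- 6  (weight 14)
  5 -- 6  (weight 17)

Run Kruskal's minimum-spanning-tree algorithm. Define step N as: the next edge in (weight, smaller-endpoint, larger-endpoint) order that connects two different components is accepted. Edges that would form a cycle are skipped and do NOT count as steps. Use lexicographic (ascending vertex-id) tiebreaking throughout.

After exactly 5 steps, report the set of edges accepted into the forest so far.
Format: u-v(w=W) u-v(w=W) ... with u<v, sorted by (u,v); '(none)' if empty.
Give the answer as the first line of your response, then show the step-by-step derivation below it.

1-3(w=3) 1-4(w=9) 1-6(w=6) 2-6(w=1) 3-5(w=1)

step 1: add edge 2-6 (w=1); MST = {2-6(w=1)}
step 2: add edge 3-5 (w=1); MST = {2-6(w=1) 3-5(w=1)}
step 3: add edge 1-3 (w=3); MST = {1-3(w=3) 2-6(w=1) 3-5(w=1)}
step 4: add edge 1-6 (w=6); MST = {1-3(w=3) 1-6(w=6) 2-6(w=1) 3-5(w=1)}
step 5: add edge 1-4 (w=9); MST = {1-3(w=3) 1-4(w=9) 1-6(w=6) 2-6(w=1) 3-5(w=1)}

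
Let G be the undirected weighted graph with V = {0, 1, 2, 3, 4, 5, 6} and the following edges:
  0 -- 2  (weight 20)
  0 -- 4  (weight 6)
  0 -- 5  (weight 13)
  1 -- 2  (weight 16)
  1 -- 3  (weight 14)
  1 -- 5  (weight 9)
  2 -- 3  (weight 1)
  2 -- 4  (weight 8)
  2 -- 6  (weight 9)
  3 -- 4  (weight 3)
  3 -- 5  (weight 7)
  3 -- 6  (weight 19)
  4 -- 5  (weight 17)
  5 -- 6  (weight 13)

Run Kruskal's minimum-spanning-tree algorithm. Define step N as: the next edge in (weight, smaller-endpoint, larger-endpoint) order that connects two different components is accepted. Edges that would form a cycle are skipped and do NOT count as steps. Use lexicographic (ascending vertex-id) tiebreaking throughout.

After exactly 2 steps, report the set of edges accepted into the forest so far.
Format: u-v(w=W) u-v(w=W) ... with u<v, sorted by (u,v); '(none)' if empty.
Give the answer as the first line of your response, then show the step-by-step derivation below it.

2-3(w=1) 3-4(w=3)

step 1: add edge 2-3 (w=1); MST = {2-3(w=1)}
step 2: add edge 3-4 (w=3); MST = {2-3(w=1) 3-4(w=3)}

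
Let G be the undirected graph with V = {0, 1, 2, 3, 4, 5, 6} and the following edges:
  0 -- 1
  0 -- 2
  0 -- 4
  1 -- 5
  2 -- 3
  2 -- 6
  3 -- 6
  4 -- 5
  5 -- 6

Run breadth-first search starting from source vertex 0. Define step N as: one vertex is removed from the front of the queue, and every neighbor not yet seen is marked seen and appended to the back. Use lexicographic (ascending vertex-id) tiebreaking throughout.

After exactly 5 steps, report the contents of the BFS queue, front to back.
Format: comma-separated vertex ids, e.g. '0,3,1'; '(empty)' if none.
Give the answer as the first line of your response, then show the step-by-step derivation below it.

3,6

step 1: dequeue 0; queue=[1,2,4]; order=0
step 2: dequeue 1; queue=[2,4,5]; order=0,1
step 3: dequeue 2; queue=[4,5,3,6]; order=0,1,2
step 4: dequeue 4; queue=[5,3,6]; order=0,1,2,4
step 5: dequeue 5; queue=[3,6]; order=0,1,2,4,5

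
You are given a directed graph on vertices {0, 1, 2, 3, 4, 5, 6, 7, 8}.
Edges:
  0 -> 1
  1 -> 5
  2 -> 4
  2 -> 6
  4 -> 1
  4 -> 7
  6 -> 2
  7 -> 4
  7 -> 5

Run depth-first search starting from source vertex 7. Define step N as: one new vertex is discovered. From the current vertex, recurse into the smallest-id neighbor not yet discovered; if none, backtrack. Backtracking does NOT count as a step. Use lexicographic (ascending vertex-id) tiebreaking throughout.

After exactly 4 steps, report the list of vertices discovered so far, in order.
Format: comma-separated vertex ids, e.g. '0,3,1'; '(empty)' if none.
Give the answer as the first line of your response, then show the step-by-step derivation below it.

7,4,1,5

step 1: discover 7; path=7; order=7
step 2: discover 4; path=7>4; order=7,4
step 3: discover 1; path=7>4>1; order=7,4,1
step 4: discover 5; path=7>4>1>5; order=7,4,1,5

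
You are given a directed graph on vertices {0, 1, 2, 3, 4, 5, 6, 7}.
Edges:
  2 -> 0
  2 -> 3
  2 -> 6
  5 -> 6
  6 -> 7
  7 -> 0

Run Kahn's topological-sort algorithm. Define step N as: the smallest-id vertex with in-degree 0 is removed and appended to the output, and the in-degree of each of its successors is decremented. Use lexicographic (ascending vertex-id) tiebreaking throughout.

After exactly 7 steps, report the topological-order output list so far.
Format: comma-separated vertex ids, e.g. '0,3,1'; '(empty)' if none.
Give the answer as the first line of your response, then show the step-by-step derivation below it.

1,2,3,4,5,6,7

step 1: output 1; order=[1]; indeg=(2,0,0,1,0,0,2,1)
step 2: output 2; order=[1,2]; indeg=(1,0,0,0,0,0,1,1)
step 3: output 3; order=[1,2,3]; indeg=(1,0,0,0,0,0,1,1)
step 4: output 4; order=[1,2,3,4]; indeg=(1,0,0,0,0,0,1,1)
step 5: output 5; order=[1,2,3,4,5]; indeg=(1,0,0,0,0,0,0,1)
step 6: output 6; order=[1,2,3,4,5,6]; indeg=(1,0,0,0,0,0,0,0)
step 7: output 7; order=[1,2,3,4,5,6,7]; indeg=(0,0,0,0,0,0,0,0)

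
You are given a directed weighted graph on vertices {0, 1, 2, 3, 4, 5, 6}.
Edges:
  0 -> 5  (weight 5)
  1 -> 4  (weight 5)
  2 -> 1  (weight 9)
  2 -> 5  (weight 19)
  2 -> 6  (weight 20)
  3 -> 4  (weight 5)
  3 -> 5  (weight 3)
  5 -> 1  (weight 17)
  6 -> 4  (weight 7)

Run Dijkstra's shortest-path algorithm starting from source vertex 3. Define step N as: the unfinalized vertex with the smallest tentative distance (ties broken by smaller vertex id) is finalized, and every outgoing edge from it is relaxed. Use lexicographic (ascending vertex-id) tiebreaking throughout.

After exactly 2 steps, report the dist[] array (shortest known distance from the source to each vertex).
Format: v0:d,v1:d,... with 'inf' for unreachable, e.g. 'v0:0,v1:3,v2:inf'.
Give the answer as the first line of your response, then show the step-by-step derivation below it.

v0:inf,v1:20,v2:inf,v3:0,v4:5,v5:3,v6:inf

step 1: dist = v0:inf,v1:inf,v2:inf,v3:0,v4:5,v5:3,v6:inf
step 2: dist = v0:inf,v1:20,v2:inf,v3:0,v4:5,v5:3,v6:inf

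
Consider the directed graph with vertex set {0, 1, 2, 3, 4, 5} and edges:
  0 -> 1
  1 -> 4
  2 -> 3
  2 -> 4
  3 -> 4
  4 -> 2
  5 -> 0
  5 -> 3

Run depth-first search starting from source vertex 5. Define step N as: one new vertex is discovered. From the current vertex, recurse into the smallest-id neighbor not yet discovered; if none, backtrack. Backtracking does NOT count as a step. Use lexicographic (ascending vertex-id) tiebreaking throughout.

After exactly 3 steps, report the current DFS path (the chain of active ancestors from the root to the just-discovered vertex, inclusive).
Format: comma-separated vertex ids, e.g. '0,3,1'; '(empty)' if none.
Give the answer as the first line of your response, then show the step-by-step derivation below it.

5,0,1

step 1: discover 5; path=5; order=5
step 2: discover 0; path=5>0; order=5,0
step 3: discover 1; path=5>0>1; order=5,0,1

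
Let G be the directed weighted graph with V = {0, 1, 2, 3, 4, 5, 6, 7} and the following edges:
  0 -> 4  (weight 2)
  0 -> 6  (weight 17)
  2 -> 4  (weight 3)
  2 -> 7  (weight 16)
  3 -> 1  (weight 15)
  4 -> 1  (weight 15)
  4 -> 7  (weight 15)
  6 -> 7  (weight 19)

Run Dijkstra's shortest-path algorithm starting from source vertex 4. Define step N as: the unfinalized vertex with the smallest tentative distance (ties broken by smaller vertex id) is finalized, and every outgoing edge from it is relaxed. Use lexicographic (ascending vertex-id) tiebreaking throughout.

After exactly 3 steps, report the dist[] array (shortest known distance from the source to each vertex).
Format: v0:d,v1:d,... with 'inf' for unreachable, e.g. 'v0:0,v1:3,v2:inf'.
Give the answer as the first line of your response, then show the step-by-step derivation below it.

v0:inf,v1:15,v2:inf,v3:inf,v4:0,v5:inf,v6:inf,v7:15

step 1: dist = v0:inf,v1:15,v2:inf,v3:inf,v4:0,v5:inf,v6:inf,v7:15
step 2: dist = v0:inf,v1:15,v2:inf,v3:inf,v4:0,v5:inf,v6:inf,v7:15
step 3: dist = v0:inf,v1:15,v2:inf,v3:inf,v4:0,v5:inf,v6:inf,v7:15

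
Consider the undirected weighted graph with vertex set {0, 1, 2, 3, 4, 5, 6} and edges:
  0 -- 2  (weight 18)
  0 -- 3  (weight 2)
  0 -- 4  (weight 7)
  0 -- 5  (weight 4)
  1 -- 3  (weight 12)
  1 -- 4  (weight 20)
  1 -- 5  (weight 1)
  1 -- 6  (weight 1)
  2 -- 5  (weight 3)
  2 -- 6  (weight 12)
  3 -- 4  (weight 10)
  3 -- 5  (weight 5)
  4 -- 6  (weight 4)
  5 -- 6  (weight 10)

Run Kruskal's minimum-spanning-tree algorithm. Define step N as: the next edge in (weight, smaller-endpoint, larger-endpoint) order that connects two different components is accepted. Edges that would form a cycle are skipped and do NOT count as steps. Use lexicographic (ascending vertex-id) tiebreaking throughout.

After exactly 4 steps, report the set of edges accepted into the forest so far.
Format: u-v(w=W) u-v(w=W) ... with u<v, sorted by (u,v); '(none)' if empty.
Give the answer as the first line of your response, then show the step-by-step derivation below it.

0-3(w=2) 1-5(w=1) 1-6(w=1) 2-5(w=3)

step 1: add edge 1-5 (w=1); MST = {1-5(w=1)}
step 2: add edge 1-6 (w=1); MST = {1-5(w=1) 1-6(w=1)}
step 3: add edge 0-3 (w=2); MST = {0-3(w=2) 1-5(w=1) 1-6(w=1)}
step 4: add edge 2-5 (w=3); MST = {0-3(w=2) 1-5(w=1) 1-6(w=1) 2-5(w=3)}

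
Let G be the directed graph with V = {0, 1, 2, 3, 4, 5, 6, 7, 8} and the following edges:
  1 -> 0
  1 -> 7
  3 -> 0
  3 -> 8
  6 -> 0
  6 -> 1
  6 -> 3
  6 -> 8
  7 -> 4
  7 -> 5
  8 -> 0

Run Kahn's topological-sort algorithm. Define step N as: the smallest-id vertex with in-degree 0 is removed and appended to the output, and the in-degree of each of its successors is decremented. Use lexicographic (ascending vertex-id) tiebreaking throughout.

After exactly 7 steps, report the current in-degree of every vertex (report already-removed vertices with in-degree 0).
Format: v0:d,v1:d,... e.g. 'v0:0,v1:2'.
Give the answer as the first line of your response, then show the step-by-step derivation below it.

v0:1,v1:0,v2:0,v3:0,v4:0,v5:0,v6:0,v7:0,v8:0

step 1: output 2; order=[2]; indeg=(4,1,0,1,1,1,0,1,2)
step 2: output 6; order=[2,6]; indeg=(3,0,0,0,1,1,0,1,1)
step 3: output 1; order=[2,6,1]; indeg=(2,0,0,0,1,1,0,0,1)
step 4: output 3; order=[2,6,1,3]; indeg=(1,0,0,0,1,1,0,0,0)
step 5: output 7; order=[2,6,1,3,7]; indeg=(1,0,0,0,0,0,0,0,0)
step 6: output 4; order=[2,6,1,3,7,4]; indeg=(1,0,0,0,0,0,0,0,0)
step 7: output 5; order=[2,6,1,3,7,4,5]; indeg=(1,0,0,0,0,0,0,0,0)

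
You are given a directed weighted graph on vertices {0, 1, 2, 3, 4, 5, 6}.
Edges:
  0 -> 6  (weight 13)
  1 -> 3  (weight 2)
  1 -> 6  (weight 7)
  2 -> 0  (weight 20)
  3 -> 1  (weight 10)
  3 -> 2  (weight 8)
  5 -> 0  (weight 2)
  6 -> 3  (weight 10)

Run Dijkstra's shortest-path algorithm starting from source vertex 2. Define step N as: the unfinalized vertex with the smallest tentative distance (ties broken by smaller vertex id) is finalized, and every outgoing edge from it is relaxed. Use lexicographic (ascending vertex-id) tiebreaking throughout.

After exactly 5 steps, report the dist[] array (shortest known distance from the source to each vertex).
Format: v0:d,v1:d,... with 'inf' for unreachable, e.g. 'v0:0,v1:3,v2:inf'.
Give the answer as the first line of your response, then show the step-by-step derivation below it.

v0:20,v1:53,v2:0,v3:43,v4:inf,v5:inf,v6:33

step 1: dist = v0:20,v1:inf,v2:0,v3:inf,v4:inf,v5:inf,v6:inf
step 2: dist = v0:20,v1:inf,v2:0,v3:inf,v4:inf,v5:inf,v6:33
step 3: dist = v0:20,v1:inf,v2:0,v3:43,v4:inf,v5:inf,v6:33
step 4: dist = v0:20,v1:53,v2:0,v3:43,v4:inf,v5:inf,v6:33
step 5: dist = v0:20,v1:53,v2:0,v3:43,v4:inf,v5:inf,v6:33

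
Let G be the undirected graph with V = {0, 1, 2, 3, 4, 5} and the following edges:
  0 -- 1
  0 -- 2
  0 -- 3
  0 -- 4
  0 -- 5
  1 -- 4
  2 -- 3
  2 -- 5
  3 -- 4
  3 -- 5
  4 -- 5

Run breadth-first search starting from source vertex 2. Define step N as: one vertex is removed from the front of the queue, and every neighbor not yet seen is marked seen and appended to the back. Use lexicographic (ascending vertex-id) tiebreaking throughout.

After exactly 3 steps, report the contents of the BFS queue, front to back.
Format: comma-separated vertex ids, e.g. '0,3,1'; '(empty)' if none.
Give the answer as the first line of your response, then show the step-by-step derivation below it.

5,1,4

step 1: dequeue 2; queue=[0,3,5]; order=2
step 2: dequeue 0; queue=[3,5,1,4]; order=2,0
step 3: dequeue 3; queue=[5,1,4]; order=2,0,3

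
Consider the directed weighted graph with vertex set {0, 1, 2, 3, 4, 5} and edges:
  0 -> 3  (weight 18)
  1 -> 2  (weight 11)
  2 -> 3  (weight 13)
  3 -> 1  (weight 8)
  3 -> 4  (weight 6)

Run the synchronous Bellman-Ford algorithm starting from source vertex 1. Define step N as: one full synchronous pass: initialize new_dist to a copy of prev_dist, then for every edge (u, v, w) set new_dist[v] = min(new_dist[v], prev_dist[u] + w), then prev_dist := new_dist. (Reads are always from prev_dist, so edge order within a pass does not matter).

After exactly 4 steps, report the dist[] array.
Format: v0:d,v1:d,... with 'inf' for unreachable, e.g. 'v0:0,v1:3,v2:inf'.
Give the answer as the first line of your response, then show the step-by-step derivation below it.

v0:inf,v1:0,v2:11,v3:24,v4:30,v5:inf

step 1: dist = v0:inf,v1:0,v2:11,v3:inf,v4:inf,v5:inf
step 2: dist = v0:inf,v1:0,v2:11,v3:24,v4:inf,v5:inf
step 3: dist = v0:inf,v1:0,v2:11,v3:24,v4:30,v5:inf
step 4: dist = v0:inf,v1:0,v2:11,v3:24,v4:30,v5:inf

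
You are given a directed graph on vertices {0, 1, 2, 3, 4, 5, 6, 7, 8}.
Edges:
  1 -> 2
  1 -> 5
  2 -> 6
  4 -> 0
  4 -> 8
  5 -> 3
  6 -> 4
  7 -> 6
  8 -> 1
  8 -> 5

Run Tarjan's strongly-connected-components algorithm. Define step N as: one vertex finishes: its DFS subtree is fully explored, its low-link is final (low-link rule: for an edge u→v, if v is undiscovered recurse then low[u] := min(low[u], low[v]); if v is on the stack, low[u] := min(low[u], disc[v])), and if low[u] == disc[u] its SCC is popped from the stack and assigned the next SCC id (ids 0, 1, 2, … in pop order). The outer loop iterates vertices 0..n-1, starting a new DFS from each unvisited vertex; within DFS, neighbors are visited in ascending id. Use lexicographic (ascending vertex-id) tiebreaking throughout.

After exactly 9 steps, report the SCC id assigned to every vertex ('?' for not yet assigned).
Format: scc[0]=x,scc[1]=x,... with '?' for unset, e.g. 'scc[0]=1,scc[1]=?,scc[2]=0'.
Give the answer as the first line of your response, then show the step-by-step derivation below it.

scc[0]=0,scc[1]=3,scc[2]=3,scc[3]=1,scc[4]=3,scc[5]=2,scc[6]=3,scc[7]=4,scc[8]=3

step 1: low=(low[0]=0,low[1]=?,low[2]=?,low[3]=?,low[4]=?,low[5]=?,low[6]=?,low[7]=?,low[8]=?); scc=(scc[0]=0,scc[1]=?,scc[2]=?,scc[3]=?,scc[4]=?,scc[5]=?,scc[6]=?,scc[7]=?,scc[8]=?)
step 2: low=(low[0]=0,low[1]=1,low[2]=2,low[3]=7,low[4]=4,low[5]=6,low[6]=3,low[7]=?,low[8]=1); scc=(scc[0]=0,scc[1]=?,scc[2]=?,scc[3]=1,scc[4]=?,scc[5]=?,scc[6]=?,scc[7]=?,scc[8]=?)
step 3: low=(low[0]=0,low[1]=1,low[2]=2,low[3]=7,low[4]=4,low[5]=6,low[6]=3,low[7]=?,low[8]=1); scc=(scc[0]=0,scc[1]=?,scc[2]=?,scc[3]=1,scc[4]=?,scc[5]=2,scc[6]=?,scc[7]=?,scc[8]=?)
step 4: low=(low[0]=0,low[1]=1,low[2]=2,low[3]=7,low[4]=4,low[5]=6,low[6]=3,low[7]=?,low[8]=1); scc=(scc[0]=0,scc[1]=?,scc[2]=?,scc[3]=1,scc[4]=?,scc[5]=2,scc[6]=?,scc[7]=?,scc[8]=?)
step 5: low=(low[0]=0,low[1]=1,low[2]=2,low[3]=7,low[4]=1,low[5]=6,low[6]=3,low[7]=?,low[8]=1); scc=(scc[0]=0,scc[1]=?,scc[2]=?,scc[3]=1,scc[4]=?,scc[5]=2,scc[6]=?,scc[7]=?,scc[8]=?)
step 6: low=(low[0]=0,low[1]=1,low[2]=2,low[3]=7,low[4]=1,low[5]=6,low[6]=1,low[7]=?,low[8]=1); scc=(scc[0]=0,scc[1]=?,scc[2]=?,scc[3]=1,scc[4]=?,scc[5]=2,scc[6]=?,scc[7]=?,scc[8]=?)
step 7: low=(low[0]=0,low[1]=1,low[2]=1,low[3]=7,low[4]=1,low[5]=6,low[6]=1,low[7]=?,low[8]=1); scc=(scc[0]=0,scc[1]=?,scc[2]=?,scc[3]=1,scc[4]=?,scc[5]=2,scc[6]=?,scc[7]=?,scc[8]=?)
step 8: low=(low[0]=0,low[1]=1,low[2]=1,low[3]=7,low[4]=1,low[5]=6,low[6]=1,low[7]=?,low[8]=1); scc=(scc[0]=0,scc[1]=3,scc[2]=3,scc[3]=1,scc[4]=3,scc[5]=2,scc[6]=3,scc[7]=?,scc[8]=3)
step 9: low=(low[0]=0,low[1]=1,low[2]=1,low[3]=7,low[4]=1,low[5]=6,low[6]=1,low[7]=8,low[8]=1); scc=(scc[0]=0,scc[1]=3,scc[2]=3,scc[3]=1,scc[4]=3,scc[5]=2,scc[6]=3,scc[7]=4,scc[8]=3)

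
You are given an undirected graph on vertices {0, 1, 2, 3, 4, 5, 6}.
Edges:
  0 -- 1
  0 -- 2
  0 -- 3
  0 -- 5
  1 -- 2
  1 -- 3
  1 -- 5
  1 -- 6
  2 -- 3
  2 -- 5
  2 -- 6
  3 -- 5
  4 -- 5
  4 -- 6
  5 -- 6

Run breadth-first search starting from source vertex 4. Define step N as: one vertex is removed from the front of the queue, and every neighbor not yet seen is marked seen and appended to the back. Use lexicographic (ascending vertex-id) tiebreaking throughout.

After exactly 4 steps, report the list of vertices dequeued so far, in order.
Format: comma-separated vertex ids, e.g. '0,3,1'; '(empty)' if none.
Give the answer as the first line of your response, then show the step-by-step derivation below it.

4,5,6,0

step 1: dequeue 4; queue=[5,6]; order=4
step 2: dequeue 5; queue=[6,0,1,2,3]; order=4,5
step 3: dequeue 6; queue=[0,1,2,3]; order=4,5,6
step 4: dequeue 0; queue=[1,2,3]; order=4,5,6,0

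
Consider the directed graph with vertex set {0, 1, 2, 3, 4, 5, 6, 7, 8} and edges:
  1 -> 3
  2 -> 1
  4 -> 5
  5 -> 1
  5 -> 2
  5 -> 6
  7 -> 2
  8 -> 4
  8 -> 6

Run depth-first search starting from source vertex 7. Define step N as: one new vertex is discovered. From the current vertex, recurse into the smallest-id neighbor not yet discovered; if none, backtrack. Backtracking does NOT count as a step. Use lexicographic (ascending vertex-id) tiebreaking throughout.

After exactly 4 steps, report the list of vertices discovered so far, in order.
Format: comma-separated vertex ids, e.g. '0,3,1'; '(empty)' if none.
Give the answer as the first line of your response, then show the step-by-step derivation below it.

7,2,1,3

step 1: discover 7; path=7; order=7
step 2: discover 2; path=7>2; order=7,2
step 3: discover 1; path=7>2>1; order=7,2,1
step 4: discover 3; path=7>2>1>3; order=7,2,1,3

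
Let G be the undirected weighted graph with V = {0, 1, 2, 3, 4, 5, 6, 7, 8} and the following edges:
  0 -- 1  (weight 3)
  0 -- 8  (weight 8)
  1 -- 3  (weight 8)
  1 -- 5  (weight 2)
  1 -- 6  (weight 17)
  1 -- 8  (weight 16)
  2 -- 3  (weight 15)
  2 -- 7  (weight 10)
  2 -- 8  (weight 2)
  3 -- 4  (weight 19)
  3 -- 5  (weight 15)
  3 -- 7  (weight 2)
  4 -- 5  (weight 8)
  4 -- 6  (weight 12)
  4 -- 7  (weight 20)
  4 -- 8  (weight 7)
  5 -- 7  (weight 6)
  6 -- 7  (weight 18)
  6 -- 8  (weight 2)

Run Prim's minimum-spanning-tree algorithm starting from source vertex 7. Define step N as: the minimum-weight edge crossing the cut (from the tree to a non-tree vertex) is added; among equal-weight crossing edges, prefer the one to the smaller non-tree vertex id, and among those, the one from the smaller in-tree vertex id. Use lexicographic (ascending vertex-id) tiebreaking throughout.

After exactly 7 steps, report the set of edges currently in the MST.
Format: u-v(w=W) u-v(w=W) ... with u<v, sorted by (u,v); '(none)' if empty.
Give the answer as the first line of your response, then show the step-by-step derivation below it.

0-1(w=3) 1-5(w=2) 2-8(w=2) 3-7(w=2) 4-5(w=8) 4-8(w=7) 5-7(w=6)

step 1: add edge 3-7 (w=2); MST = {3-7(w=2)}
step 2: add edge 5-7 (w=6); MST = {3-7(w=2) 5-7(w=6)}
step 3: add edge 1-5 (w=2); MST = {1-5(w=2) 3-7(w=2) 5-7(w=6)}
step 4: add edge 0-1 (w=3); MST = {0-1(w=3) 1-5(w=2) 3-7(w=2) 5-7(w=6)}
step 5: add edge 4-5 (w=8); MST = {0-1(w=3) 1-5(w=2) 3-7(w=2) 4-5(w=8) 5-7(w=6)}
step 6: add edge 4-8 (w=7); MST = {0-1(w=3) 1-5(w=2) 3-7(w=2) 4-5(w=8) 4-8(w=7) 5-7(w=6)}
step 7: add edge 2-8 (w=2); MST = {0-1(w=3) 1-5(w=2) 2-8(w=2) 3-7(w=2) 4-5(w=8) 4-8(w=7) 5-7(w=6)}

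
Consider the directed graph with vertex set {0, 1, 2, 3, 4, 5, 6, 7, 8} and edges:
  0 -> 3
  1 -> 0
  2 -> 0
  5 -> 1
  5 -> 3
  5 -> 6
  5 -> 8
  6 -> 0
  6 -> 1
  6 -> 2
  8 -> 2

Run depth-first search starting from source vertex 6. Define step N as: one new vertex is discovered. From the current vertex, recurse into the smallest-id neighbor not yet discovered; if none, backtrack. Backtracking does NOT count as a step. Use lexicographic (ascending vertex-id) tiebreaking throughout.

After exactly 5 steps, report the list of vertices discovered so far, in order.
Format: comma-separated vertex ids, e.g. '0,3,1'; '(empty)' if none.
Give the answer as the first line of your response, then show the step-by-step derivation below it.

6,0,3,1,2

step 1: discover 6; path=6; order=6
step 2: discover 0; path=6>0; order=6,0
step 3: discover 3; path=6>0>3; order=6,0,3
step 4: discover 1; path=6>1; order=6,0,3,1
step 5: discover 2; path=6>2; order=6,0,3,1,2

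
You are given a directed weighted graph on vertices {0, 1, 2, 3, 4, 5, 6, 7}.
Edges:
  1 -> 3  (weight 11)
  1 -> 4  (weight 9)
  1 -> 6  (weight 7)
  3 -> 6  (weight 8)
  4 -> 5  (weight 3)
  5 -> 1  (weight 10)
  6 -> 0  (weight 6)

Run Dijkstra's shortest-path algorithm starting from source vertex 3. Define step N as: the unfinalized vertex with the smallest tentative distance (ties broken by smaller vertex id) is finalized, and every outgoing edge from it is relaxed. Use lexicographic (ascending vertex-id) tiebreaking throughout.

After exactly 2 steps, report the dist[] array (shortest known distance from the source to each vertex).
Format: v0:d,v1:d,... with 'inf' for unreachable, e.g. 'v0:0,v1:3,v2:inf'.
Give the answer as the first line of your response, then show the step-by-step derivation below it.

v0:14,v1:inf,v2:inf,v3:0,v4:inf,v5:inf,v6:8,v7:inf

step 1: dist = v0:inf,v1:inf,v2:inf,v3:0,v4:inf,v5:inf,v6:8,v7:inf
step 2: dist = v0:14,v1:inf,v2:inf,v3:0,v4:inf,v5:inf,v6:8,v7:inf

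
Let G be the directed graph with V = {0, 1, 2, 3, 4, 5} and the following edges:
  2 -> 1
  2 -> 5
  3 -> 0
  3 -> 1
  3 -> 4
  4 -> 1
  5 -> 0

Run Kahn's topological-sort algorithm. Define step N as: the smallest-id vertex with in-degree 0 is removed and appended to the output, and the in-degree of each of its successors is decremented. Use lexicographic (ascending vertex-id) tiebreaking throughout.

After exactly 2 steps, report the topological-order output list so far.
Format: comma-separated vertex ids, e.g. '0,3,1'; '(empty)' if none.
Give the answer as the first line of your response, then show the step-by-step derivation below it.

2,3

step 1: output 2; order=[2]; indeg=(2,2,0,0,1,0)
step 2: output 3; order=[2,3]; indeg=(1,1,0,0,0,0)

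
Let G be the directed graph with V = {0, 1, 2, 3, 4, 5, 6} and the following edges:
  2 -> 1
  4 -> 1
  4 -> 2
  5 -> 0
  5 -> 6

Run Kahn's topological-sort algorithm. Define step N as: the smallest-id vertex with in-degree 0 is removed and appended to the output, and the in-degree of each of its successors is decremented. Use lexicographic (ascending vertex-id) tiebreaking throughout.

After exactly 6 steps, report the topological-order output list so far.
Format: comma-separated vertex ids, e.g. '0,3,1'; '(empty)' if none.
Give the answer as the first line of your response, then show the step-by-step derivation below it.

3,4,2,1,5,0

step 1: output 3; order=[3]; indeg=(1,2,1,0,0,0,1)
step 2: output 4; order=[3,4]; indeg=(1,1,0,0,0,0,1)
step 3: output 2; order=[3,4,2]; indeg=(1,0,0,0,0,0,1)
step 4: output 1; order=[3,4,2,1]; indeg=(1,0,0,0,0,0,1)
step 5: output 5; order=[3,4,2,1,5]; indeg=(0,0,0,0,0,0,0)
step 6: output 0; order=[3,4,2,1,5,0]; indeg=(0,0,0,0,0,0,0)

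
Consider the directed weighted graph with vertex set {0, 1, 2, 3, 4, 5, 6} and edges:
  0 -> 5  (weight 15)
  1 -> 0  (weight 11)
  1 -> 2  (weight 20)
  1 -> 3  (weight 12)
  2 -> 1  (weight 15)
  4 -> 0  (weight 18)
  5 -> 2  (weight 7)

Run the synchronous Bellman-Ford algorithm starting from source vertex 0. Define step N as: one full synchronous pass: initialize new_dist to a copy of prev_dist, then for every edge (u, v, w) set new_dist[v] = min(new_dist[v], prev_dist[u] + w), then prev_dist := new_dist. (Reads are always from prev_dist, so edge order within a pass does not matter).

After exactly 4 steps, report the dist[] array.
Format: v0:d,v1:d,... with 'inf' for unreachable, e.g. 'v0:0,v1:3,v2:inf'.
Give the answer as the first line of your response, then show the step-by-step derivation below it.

v0:0,v1:37,v2:22,v3:49,v4:inf,v5:15,v6:inf

step 1: dist = v0:0,v1:inf,v2:inf,v3:inf,v4:inf,v5:15,v6:inf
step 2: dist = v0:0,v1:inf,v2:22,v3:inf,v4:inf,v5:15,v6:inf
step 3: dist = v0:0,v1:37,v2:22,v3:inf,v4:inf,v5:15,v6:inf
step 4: dist = v0:0,v1:37,v2:22,v3:49,v4:inf,v5:15,v6:inf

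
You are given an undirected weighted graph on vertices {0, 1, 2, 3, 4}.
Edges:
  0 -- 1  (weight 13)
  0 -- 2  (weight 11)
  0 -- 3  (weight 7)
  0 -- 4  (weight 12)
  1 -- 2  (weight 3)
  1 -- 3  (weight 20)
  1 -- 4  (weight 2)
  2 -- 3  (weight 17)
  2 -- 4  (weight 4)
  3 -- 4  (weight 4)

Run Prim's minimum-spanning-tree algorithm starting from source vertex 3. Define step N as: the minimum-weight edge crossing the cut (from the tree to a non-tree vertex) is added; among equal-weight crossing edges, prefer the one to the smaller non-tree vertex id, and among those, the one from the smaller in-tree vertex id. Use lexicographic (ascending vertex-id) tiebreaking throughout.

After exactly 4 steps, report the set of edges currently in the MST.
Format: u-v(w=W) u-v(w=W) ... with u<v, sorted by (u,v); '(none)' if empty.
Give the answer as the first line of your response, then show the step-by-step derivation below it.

0-3(w=7) 1-2(w=3) 1-4(w=2) 3-4(w=4)

step 1: add edge 3-4 (w=4); MST = {3-4(w=4)}
step 2: add edge 1-4 (w=2); MST = {1-4(w=2) 3-4(w=4)}
step 3: add edge 1-2 (w=3); MST = {1-2(w=3) 1-4(w=2) 3-4(w=4)}
step 4: add edge 0-3 (w=7); MST = {0-3(w=7) 1-2(w=3) 1-4(w=2) 3-4(w=4)}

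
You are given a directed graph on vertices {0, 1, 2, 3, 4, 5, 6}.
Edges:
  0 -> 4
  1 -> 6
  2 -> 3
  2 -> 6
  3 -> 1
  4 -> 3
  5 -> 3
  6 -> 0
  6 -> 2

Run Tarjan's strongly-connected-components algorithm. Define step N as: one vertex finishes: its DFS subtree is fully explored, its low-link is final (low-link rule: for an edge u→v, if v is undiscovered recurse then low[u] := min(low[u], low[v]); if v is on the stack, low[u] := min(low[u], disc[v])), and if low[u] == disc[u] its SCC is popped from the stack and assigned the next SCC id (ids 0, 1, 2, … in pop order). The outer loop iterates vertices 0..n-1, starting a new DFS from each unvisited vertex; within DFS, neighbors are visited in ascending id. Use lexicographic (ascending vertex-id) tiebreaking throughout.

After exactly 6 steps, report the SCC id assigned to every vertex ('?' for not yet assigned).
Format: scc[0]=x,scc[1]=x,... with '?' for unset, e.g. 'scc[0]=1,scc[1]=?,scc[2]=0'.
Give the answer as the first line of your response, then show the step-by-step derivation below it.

scc[0]=0,scc[1]=0,scc[2]=0,scc[3]=0,scc[4]=0,scc[5]=?,scc[6]=0

step 1: low=(low[0]=0,low[1]=3,low[2]=2,low[3]=2,low[4]=1,low[5]=?,low[6]=0); scc=(scc[0]=?,scc[1]=?,scc[2]=?,scc[3]=?,scc[4]=?,scc[5]=?,scc[6]=?)
step 2: low=(low[0]=0,low[1]=3,low[2]=2,low[3]=2,low[4]=1,low[5]=?,low[6]=0); scc=(scc[0]=?,scc[1]=?,scc[2]=?,scc[3]=?,scc[4]=?,scc[5]=?,scc[6]=?)
step 3: low=(low[0]=0,low[1]=0,low[2]=2,low[3]=2,low[4]=1,low[5]=?,low[6]=0); scc=(scc[0]=?,scc[1]=?,scc[2]=?,scc[3]=?,scc[4]=?,scc[5]=?,scc[6]=?)
step 4: low=(low[0]=0,low[1]=0,low[2]=2,low[3]=0,low[4]=1,low[5]=?,low[6]=0); scc=(scc[0]=?,scc[1]=?,scc[2]=?,scc[3]=?,scc[4]=?,scc[5]=?,scc[6]=?)
step 5: low=(low[0]=0,low[1]=0,low[2]=2,low[3]=0,low[4]=0,low[5]=?,low[6]=0); scc=(scc[0]=?,scc[1]=?,scc[2]=?,scc[3]=?,scc[4]=?,scc[5]=?,scc[6]=?)
step 6: low=(low[0]=0,low[1]=0,low[2]=2,low[3]=0,low[4]=0,low[5]=?,low[6]=0); scc=(scc[0]=0,scc[1]=0,scc[2]=0,scc[3]=0,scc[4]=0,scc[5]=?,scc[6]=0)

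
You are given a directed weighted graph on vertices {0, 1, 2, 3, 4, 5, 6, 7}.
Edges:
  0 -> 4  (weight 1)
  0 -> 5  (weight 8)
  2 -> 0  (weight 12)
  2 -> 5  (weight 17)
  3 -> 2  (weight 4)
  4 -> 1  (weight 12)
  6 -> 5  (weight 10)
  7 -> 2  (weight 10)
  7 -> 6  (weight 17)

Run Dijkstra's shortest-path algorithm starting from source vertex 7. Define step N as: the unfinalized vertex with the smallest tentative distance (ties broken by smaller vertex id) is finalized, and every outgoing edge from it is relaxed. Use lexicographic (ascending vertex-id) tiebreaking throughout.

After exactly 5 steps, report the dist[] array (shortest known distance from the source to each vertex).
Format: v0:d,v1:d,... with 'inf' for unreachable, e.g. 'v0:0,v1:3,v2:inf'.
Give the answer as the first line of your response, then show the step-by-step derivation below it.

v0:22,v1:35,v2:10,v3:inf,v4:23,v5:27,v6:17,v7:0

step 1: dist = v0:inf,v1:inf,v2:10,v3:inf,v4:inf,v5:inf,v6:17,v7:0
step 2: dist = v0:22,v1:inf,v2:10,v3:inf,v4:inf,v5:27,v6:17,v7:0
step 3: dist = v0:22,v1:inf,v2:10,v3:inf,v4:inf,v5:27,v6:17,v7:0
step 4: dist = v0:22,v1:inf,v2:10,v3:inf,v4:23,v5:27,v6:17,v7:0
step 5: dist = v0:22,v1:35,v2:10,v3:inf,v4:23,v5:27,v6:17,v7:0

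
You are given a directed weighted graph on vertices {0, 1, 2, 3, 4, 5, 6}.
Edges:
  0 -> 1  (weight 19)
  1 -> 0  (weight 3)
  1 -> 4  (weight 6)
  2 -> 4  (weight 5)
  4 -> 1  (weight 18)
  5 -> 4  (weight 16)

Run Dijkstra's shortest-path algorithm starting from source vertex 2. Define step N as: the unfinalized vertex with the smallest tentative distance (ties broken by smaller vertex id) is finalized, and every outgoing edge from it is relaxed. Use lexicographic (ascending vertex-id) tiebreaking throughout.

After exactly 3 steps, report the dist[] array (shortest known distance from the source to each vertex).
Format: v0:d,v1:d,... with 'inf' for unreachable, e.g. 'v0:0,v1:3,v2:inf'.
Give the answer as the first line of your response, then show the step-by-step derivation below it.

v0:26,v1:23,v2:0,v3:inf,v4:5,v5:inf,v6:inf

step 1: dist = v0:inf,v1:inf,v2:0,v3:inf,v4:5,v5:inf,v6:inf
step 2: dist = v0:inf,v1:23,v2:0,v3:inf,v4:5,v5:inf,v6:inf
step 3: dist = v0:26,v1:23,v2:0,v3:inf,v4:5,v5:inf,v6:inf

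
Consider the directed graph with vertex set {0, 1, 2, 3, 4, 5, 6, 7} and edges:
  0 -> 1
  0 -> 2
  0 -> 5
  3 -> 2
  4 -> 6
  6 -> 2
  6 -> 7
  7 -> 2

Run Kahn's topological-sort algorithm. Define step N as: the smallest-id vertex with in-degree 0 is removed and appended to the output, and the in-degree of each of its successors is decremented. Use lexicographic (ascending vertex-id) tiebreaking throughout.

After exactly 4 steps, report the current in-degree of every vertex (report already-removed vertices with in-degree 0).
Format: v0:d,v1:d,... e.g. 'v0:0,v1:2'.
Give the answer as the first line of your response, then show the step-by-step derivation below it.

v0:0,v1:0,v2:2,v3:0,v4:0,v5:0,v6:0,v7:1

step 1: output 0; order=[0]; indeg=(0,0,3,0,0,0,1,1)
step 2: output 1; order=[0,1]; indeg=(0,0,3,0,0,0,1,1)
step 3: output 3; order=[0,1,3]; indeg=(0,0,2,0,0,0,1,1)
step 4: output 4; order=[0,1,3,4]; indeg=(0,0,2,0,0,0,0,1)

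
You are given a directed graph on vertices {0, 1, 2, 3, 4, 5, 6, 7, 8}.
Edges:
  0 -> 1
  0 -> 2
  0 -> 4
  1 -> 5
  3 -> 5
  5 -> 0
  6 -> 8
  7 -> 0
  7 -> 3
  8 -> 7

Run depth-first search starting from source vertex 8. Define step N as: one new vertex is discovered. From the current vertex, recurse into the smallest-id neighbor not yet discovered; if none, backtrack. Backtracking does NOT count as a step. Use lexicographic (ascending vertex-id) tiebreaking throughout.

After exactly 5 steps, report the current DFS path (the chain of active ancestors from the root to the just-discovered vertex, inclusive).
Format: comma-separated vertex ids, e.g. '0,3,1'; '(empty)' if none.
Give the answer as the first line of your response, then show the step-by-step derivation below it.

8,7,0,1,5

step 1: discover 8; path=8; order=8
step 2: discover 7; path=8>7; order=8,7
step 3: discover 0; path=8>7>0; order=8,7,0
step 4: discover 1; path=8>7>0>1; order=8,7,0,1
step 5: discover 5; path=8>7>0>1>5; order=8,7,0,1,5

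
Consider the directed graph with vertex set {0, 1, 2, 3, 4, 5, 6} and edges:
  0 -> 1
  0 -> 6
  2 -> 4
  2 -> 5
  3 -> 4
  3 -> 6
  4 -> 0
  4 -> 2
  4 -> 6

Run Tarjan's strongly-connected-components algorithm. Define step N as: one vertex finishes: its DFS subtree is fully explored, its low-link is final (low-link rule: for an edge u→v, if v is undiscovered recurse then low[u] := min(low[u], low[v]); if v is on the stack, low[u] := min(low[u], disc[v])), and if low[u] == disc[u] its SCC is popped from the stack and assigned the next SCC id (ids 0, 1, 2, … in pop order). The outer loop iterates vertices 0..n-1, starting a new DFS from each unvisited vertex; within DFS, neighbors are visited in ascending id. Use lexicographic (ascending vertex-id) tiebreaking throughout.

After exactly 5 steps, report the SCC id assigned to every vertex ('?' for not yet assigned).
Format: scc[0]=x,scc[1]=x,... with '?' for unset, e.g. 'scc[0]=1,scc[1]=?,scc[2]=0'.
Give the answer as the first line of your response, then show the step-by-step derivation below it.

scc[0]=2,scc[1]=0,scc[2]=?,scc[3]=?,scc[4]=?,scc[5]=3,scc[6]=1

step 1: low=(low[0]=0,low[1]=1,low[2]=?,low[3]=?,low[4]=?,low[5]=?,low[6]=?); scc=(scc[0]=?,scc[1]=0,scc[2]=?,scc[3]=?,scc[4]=?,scc[5]=?,scc[6]=?)
step 2: low=(low[0]=0,low[1]=1,low[2]=?,low[3]=?,low[4]=?,low[5]=?,low[6]=2); scc=(scc[0]=?,scc[1]=0,scc[2]=?,scc[3]=?,scc[4]=?,scc[5]=?,scc[6]=1)
step 3: low=(low[0]=0,low[1]=1,low[2]=?,low[3]=?,low[4]=?,low[5]=?,low[6]=2); scc=(scc[0]=2,scc[1]=0,scc[2]=?,scc[3]=?,scc[4]=?,scc[5]=?,scc[6]=1)
step 4: low=(low[0]=0,low[1]=1,low[2]=3,low[3]=?,low[4]=3,low[5]=?,low[6]=2); scc=(scc[0]=2,scc[1]=0,scc[2]=?,scc[3]=?,scc[4]=?,scc[5]=?,scc[6]=1)
step 5: low=(low[0]=0,low[1]=1,low[2]=3,low[3]=?,low[4]=3,low[5]=5,low[6]=2); scc=(scc[0]=2,scc[1]=0,scc[2]=?,scc[3]=?,scc[4]=?,scc[5]=3,scc[6]=1)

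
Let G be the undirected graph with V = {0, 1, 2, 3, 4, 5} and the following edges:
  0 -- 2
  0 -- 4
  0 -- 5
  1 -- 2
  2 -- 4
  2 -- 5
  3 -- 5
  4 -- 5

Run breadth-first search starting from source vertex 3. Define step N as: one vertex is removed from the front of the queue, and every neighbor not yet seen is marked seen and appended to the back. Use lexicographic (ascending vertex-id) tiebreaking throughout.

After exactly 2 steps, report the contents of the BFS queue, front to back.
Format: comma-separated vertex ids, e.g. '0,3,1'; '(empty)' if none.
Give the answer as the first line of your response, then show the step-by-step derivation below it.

0,2,4

step 1: dequeue 3; queue=[5]; order=3
step 2: dequeue 5; queue=[0,2,4]; order=3,5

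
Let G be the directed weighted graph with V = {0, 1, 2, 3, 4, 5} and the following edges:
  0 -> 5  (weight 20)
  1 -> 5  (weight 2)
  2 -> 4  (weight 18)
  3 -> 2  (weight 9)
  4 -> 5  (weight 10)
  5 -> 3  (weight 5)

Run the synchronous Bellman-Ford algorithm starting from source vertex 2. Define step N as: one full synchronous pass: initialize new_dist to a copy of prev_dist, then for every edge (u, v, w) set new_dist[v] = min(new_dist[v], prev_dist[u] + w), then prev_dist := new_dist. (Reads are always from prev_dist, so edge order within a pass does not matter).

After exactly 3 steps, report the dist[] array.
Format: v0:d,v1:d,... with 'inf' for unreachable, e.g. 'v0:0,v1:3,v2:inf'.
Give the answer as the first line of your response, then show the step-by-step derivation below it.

v0:inf,v1:inf,v2:0,v3:33,v4:18,v5:28

step 1: dist = v0:inf,v1:inf,v2:0,v3:inf,v4:18,v5:inf
step 2: dist = v0:inf,v1:inf,v2:0,v3:inf,v4:18,v5:28
step 3: dist = v0:inf,v1:inf,v2:0,v3:33,v4:18,v5:28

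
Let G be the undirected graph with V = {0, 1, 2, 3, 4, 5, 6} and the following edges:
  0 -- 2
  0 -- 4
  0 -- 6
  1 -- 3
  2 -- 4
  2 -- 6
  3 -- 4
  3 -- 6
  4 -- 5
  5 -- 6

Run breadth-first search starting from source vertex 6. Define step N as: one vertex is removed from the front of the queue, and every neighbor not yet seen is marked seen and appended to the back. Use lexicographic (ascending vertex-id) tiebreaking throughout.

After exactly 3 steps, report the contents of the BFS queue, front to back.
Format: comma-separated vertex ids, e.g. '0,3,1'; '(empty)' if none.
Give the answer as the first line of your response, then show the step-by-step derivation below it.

3,5,4

step 1: dequeue 6; queue=[0,2,3,5]; order=6
step 2: dequeue 0; queue=[2,3,5,4]; order=6,0
step 3: dequeue 2; queue=[3,5,4]; order=6,0,2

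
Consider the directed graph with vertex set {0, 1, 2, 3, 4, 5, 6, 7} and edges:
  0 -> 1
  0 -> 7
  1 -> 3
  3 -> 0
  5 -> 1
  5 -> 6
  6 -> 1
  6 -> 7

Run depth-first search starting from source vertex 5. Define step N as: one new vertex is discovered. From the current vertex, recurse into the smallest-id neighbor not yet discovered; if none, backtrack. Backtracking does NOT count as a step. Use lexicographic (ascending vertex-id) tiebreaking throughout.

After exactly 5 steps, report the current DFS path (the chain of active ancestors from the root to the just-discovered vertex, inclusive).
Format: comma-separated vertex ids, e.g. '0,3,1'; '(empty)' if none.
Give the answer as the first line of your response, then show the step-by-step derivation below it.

5,1,3,0,7

step 1: discover 5; path=5; order=5
step 2: discover 1; path=5>1; order=5,1
step 3: discover 3; path=5>1>3; order=5,1,3
step 4: discover 0; path=5>1>3>0; order=5,1,3,0
step 5: discover 7; path=5>1>3>0>7; order=5,1,3,0,7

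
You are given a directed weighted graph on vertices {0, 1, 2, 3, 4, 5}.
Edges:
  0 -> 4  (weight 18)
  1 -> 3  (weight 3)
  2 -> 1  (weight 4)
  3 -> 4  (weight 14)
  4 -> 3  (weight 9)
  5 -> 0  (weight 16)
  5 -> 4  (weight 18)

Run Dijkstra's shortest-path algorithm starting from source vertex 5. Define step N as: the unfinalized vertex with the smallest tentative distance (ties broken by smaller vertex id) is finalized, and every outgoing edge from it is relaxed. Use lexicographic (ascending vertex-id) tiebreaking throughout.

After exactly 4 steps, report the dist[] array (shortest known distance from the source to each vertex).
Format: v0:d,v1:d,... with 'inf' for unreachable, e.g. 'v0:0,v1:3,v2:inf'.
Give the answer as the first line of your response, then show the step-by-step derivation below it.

v0:16,v1:inf,v2:inf,v3:27,v4:18,v5:0

step 1: dist = v0:16,v1:inf,v2:inf,v3:inf,v4:18,v5:0
step 2: dist = v0:16,v1:inf,v2:inf,v3:inf,v4:18,v5:0
step 3: dist = v0:16,v1:inf,v2:inf,v3:27,v4:18,v5:0
step 4: dist = v0:16,v1:inf,v2:inf,v3:27,v4:18,v5:0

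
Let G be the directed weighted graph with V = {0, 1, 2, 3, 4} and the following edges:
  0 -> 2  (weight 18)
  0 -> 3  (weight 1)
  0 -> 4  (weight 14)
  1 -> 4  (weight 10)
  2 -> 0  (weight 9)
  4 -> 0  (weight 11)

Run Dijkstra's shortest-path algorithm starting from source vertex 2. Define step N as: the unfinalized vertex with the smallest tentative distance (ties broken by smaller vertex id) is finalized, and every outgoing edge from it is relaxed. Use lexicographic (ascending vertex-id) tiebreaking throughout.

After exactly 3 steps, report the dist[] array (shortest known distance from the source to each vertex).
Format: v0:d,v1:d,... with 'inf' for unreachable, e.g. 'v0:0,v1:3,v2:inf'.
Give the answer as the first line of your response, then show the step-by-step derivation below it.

v0:9,v1:inf,v2:0,v3:10,v4:23

step 1: dist = v0:9,v1:inf,v2:0,v3:inf,v4:inf
step 2: dist = v0:9,v1:inf,v2:0,v3:10,v4:23
step 3: dist = v0:9,v1:inf,v2:0,v3:10,v4:23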